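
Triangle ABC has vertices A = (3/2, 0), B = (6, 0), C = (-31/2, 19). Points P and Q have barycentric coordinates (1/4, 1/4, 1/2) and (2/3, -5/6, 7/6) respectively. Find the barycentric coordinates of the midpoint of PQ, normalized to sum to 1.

Since both coordinate triples sum to 1, the midpoint's barycentrics are the componentwise average.
(1/4+2/3)/2 = 11/24; similarly -7/24 and 5/6.

(11/24, -7/24, 5/6)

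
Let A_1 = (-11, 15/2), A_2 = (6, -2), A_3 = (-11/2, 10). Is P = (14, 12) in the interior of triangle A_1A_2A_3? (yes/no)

no

Barycentric coordinates of P: (-1028/379, 151/379, 1256/379).
The three coordinates are negative, positive, positive; a point is interior exactly when all three are positive.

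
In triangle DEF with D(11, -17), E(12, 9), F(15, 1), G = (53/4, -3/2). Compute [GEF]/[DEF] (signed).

[DEF] = ½·(11·(9−1) + 12·(1−(-17)) + 15·(-17−9)) = ½·(88 + 216 − 390) = -43.
[GEF] = ½·((53/4)·(9−1) + 12·(1−(-3/2)) + 15·(-3/2−9)) = ½·(106 + 30 − 315/2) = -43/4, so the ratio is (-43/4)/(-43) = 1/4.

1/4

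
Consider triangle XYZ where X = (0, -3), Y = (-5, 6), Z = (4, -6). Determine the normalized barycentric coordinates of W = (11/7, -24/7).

(2/7, 1/7, 4/7)

Signed area of the reference triangle: [XYZ] = ½·(0·(6−(-6)) + (-5)·(-6−(-3)) + 4·(-3−6)) = ½·(0 + 15 − 36) = -21/2.
[WYZ] = ½·((11/7)·(6−(-6)) + (-5)·(-6−(-24/7)) + 4·(-24/7−6)) = ½·(132/7 + 90/7 − 264/7) = -3, so the X-coordinate is (-3)/(-21/2) = 2/7.
[XWZ] = ½·(0·(-24/7−(-6)) + (11/7)·(-6−(-3)) + 4·(-3−(-24/7))) = ½·(0 − 33/7 + 12/7) = -3/2, so the Y-coordinate is 1/7.
[XYW] = ½·(0·(6−(-24/7)) + (-5)·(-24/7−(-3)) + (11/7)·(-3−6)) = ½·(0 + 15/7 − 99/7) = -6, so the Z-coordinate is 4/7.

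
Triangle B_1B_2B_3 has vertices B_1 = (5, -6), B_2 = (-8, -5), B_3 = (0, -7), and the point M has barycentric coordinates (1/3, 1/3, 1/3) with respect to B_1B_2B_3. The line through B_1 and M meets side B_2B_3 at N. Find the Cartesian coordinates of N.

Line B_1M meets B_2B_3 where the B_1-coordinate vanishes; zeroing M's B_1-weight and renormalizing leaves B_2, B_3-weights 1/3 : 1/3 → (1/2, 1/2).
So N = (1/2)·B_2 + (1/2)·B_3 = (-4, -6).

(-4, -6)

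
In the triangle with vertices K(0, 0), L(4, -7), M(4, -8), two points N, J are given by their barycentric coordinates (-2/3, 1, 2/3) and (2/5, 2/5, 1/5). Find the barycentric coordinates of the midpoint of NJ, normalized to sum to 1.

(-2/15, 7/10, 13/30)

Since both coordinate triples sum to 1, the midpoint's barycentrics are the componentwise average.
(-2/3+2/5)/2 = -2/15; similarly 7/10 and 13/30.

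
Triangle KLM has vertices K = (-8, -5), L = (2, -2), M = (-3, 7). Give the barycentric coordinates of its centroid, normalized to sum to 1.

(1/3, 1/3, 1/3)

The centroid is the average of the vertices, so each weight is 1/3.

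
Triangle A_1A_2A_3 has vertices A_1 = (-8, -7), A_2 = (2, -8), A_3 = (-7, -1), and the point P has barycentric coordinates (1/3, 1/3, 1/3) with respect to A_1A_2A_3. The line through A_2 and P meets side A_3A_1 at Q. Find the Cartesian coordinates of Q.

Line A_2P meets A_3A_1 where the A_2-coordinate vanishes; zeroing P's A_2-weight and renormalizing leaves A_3, A_1-weights 1/3 : 1/3 → (1/2, 1/2).
So Q = (1/2)·A_3 + (1/2)·A_1 = (-15/2, -4).

(-15/2, -4)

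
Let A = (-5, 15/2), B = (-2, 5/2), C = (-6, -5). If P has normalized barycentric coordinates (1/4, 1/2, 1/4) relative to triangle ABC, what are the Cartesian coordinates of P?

P = (1/4)·A + (1/2)·B + (1/4)·C.
x-coordinate: (1/4)·(-5) + (1/2)·(-2) + (1/4)·(-6) = -15/4.
y-coordinate: (1/4)·(15/2) + (1/2)·(5/2) + (1/4)·(-5) = 15/8.

(-15/4, 15/8)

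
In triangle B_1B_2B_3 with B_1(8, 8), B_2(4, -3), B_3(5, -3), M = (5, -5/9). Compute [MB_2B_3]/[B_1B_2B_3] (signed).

2/9

[B_1B_2B_3] = ½·(8·(-3−(-3)) + 4·(-3−8) + 5·(8−(-3))) = ½·(0 − 44 + 55) = 11/2.
[MB_2B_3] = ½·(5·(-3−(-3)) + 4·(-3−(-5/9)) + 5·(-5/9−(-3))) = ½·(0 − 88/9 + 110/9) = 11/9, so the ratio is (11/9)/(11/2) = 2/9.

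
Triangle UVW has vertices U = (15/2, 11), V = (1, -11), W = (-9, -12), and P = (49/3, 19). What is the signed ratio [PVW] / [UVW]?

4/3

[UVW] = ½·((15/2)·(-11−(-12)) + 1·(-12−11) + (-9)·(11−(-11))) = ½·(15/2 − 23 − 198) = -427/4.
[PVW] = ½·((49/3)·(-11−(-12)) + 1·(-12−19) + (-9)·(19−(-11))) = ½·(49/3 − 31 − 270) = -427/3, so the ratio is (-427/3)/(-427/4) = 4/3.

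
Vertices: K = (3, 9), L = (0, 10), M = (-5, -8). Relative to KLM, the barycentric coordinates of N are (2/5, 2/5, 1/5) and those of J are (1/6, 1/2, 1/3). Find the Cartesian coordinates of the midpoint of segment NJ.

(-29/60, 59/12)

Barycentric coordinates of the midpoint are the average: (17/60, 9/20, 4/15).
Converting: (17/60)·K + (9/20)·L + (4/15)·M = (-29/60, 59/12).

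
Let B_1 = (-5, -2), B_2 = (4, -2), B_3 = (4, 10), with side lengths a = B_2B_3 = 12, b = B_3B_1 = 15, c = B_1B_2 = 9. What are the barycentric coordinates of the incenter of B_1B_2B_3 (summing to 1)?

(1/3, 5/12, 1/4)

The incenter has barycentric coordinates proportional to the opposite side lengths: (12 : 15 : 9).
Normalizing by 12+15+9 = 36 gives (1/3, 5/12, 1/4).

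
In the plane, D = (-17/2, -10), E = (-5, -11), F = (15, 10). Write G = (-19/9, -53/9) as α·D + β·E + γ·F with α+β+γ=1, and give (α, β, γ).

Signed area of the reference triangle: [DEF] = ½·((-17/2)·(-11−10) + (-5)·(10−(-10)) + 15·(-10−(-11))) = ½·(357/2 − 100 + 15) = 187/4.
[GEF] = ½·((-19/9)·(-11−10) + (-5)·(10−(-53/9)) + 15·(-53/9−(-11))) = ½·(133/3 − 715/9 + 230/3) = 187/9, so the D-coordinate is (187/9)/(187/4) = 4/9.
[DGF] = ½·((-17/2)·(-53/9−10) + (-19/9)·(10−(-10)) + 15·(-10−(-53/9))) = ½·(2431/18 − 380/9 − 185/3) = 187/12, so the E-coordinate is 1/3.
[DEG] = ½·((-17/2)·(-11−(-53/9)) + (-5)·(-53/9−(-10)) + (-19/9)·(-10−(-11))) = ½·(391/9 − 185/9 − 19/9) = 187/18, so the F-coordinate is 2/9.

(4/9, 1/3, 2/9)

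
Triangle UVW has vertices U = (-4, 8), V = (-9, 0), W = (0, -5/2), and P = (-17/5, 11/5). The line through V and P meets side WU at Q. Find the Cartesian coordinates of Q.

Barycentric coordinates of P with respect to UVW: (2/5, 1/5, 2/5).
On side WU the V-coordinate is zero; dropping P's V-weight 1/5 and renormalizing the remaining 2/5 : 2/5 gives weights 1/2, 1/2 on W, U.
Q = (1/2)·(0, -5/2) + (1/2)·(-4, 8) = (-2, 11/4).

(-2, 11/4)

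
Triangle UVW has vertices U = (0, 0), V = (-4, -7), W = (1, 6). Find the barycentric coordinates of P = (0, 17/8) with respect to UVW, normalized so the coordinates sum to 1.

(3/8, 1/8, 1/2)

Signed area of the reference triangle: [UVW] = ½·(0·(-7−6) + (-4)·(6−0) + 1·(0−(-7))) = ½·(0 − 24 + 7) = -17/2.
[PVW] = ½·(0·(-7−6) + (-4)·(6−(17/8)) + 1·(17/8−(-7))) = ½·(0 − 31/2 + 73/8) = -51/16, so the U-coordinate is (-51/16)/(-17/2) = 3/8.
[UPW] = ½·(0·(17/8−6) + 0·(6−0) + 1·(0−(17/8))) = ½·(0 + 0 − 17/8) = -17/16, so the V-coordinate is 1/8.
[UVP] = ½·(0·(-7−(17/8)) + (-4)·(17/8−0) + 0·(0−(-7))) = ½·(0 − 17/2 + 0) = -17/4, so the W-coordinate is 1/2.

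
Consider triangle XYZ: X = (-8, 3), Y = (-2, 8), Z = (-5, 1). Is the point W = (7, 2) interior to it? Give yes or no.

no

Barycentric coordinates of W: (-3, 1, 3).
The three coordinates are negative, positive, positive; a point is interior exactly when all three are positive.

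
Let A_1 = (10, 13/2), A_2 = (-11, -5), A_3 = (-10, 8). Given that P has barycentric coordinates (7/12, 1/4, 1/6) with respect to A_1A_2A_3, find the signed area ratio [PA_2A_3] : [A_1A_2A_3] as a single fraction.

The signed ratio [PA_2A_3]/[A_1A_2A_3] equals the barycentric coordinate of P at vertex A_1, which is 7/12.

7/12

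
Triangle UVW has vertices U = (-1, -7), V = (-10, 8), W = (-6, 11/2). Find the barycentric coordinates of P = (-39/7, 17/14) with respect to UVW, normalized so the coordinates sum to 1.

Signed area of the reference triangle: [UVW] = ½·((-1)·(8−(11/2)) + (-10)·(11/2−(-7)) + (-6)·(-7−8)) = ½·(-5/2 − 125 + 90) = -75/4.
[PVW] = ½·((-39/7)·(8−(11/2)) + (-10)·(11/2−(17/14)) + (-6)·(17/14−8)) = ½·(-195/14 − 300/7 + 285/7) = -225/28, so the U-coordinate is (-225/28)/(-75/4) = 3/7.
[UPW] = ½·((-1)·(17/14−(11/2)) + (-39/7)·(11/2−(-7)) + (-6)·(-7−(17/14))) = ½·(30/7 − 975/14 + 345/7) = -225/28, so the V-coordinate is 3/7.
[UVP] = ½·((-1)·(8−(17/14)) + (-10)·(17/14−(-7)) + (-39/7)·(-7−8)) = ½·(-95/14 − 575/7 + 585/7) = -75/28, so the W-coordinate is 1/7.
Check: 3/7 + 3/7 + 1/7 = 1.

(3/7, 3/7, 1/7)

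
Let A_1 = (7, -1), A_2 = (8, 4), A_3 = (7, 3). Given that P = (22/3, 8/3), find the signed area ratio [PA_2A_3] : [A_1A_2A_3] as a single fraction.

1/6

[A_1A_2A_3] = ½·(7·(4−3) + 8·(3−(-1)) + 7·(-1−4)) = ½·(7 + 32 − 35) = 2.
[PA_2A_3] = ½·((22/3)·(4−3) + 8·(3−(8/3)) + 7·(8/3−4)) = ½·(22/3 + 8/3 − 28/3) = 1/3, so the ratio is (1/3)/2 = 1/6.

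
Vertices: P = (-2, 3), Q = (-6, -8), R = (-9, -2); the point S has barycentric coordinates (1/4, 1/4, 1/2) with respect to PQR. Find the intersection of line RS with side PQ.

(-4, -5/2)

Line RS meets PQ where the R-coordinate vanishes; zeroing S's R-weight and renormalizing leaves P, Q-weights 1/4 : 1/4 → (1/2, 1/2).
So T = (1/2)·P + (1/2)·Q = (-4, -5/2).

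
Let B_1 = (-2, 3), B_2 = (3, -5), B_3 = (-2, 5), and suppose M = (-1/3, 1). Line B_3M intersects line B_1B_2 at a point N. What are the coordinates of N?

(1/2, -1)

Barycentric coordinates of M with respect to B_1B_2B_3: (1/3, 1/3, 1/3).
On side B_1B_2 the B_3-coordinate is zero; dropping M's B_3-weight 1/3 and renormalizing the remaining 1/3 : 1/3 gives weights 1/2, 1/2 on B_1, B_2.
N = (1/2)·(-2, 3) + (1/2)·(3, -5) = (1/2, -1).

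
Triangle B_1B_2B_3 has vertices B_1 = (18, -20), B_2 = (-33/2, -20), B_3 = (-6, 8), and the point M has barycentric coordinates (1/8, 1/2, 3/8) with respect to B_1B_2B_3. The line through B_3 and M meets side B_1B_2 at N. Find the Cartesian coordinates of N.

Line B_3M meets B_1B_2 where the B_3-coordinate vanishes; zeroing M's B_3-weight and renormalizing leaves B_1, B_2-weights 1/8 : 1/2 → (1/5, 4/5).
So N = (1/5)·B_1 + (4/5)·B_2 = (-48/5, -20).

(-48/5, -20)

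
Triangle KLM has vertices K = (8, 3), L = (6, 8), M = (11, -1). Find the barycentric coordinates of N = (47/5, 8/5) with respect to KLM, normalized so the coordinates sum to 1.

(1/5, 1/5, 3/5)

Signed area of the reference triangle: [KLM] = ½·(8·(8−(-1)) + 6·(-1−3) + 11·(3−8)) = ½·(72 − 24 − 55) = -7/2.
[NLM] = ½·((47/5)·(8−(-1)) + 6·(-1−(8/5)) + 11·(8/5−8)) = ½·(423/5 − 78/5 − 352/5) = -7/10, so the K-coordinate is (-7/10)/(-7/2) = 1/5.
[KNM] = ½·(8·(8/5−(-1)) + (47/5)·(-1−3) + 11·(3−(8/5))) = ½·(104/5 − 188/5 + 77/5) = -7/10, so the L-coordinate is 1/5.
[KLN] = ½·(8·(8−(8/5)) + 6·(8/5−3) + (47/5)·(3−8)) = ½·(256/5 − 42/5 − 47) = -21/10, so the M-coordinate is 3/5.
Check: 1/5 + 1/5 + 3/5 = 1.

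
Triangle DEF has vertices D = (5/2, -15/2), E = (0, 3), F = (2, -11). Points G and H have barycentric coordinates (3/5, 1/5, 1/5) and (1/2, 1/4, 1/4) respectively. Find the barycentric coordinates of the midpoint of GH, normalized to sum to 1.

(11/20, 9/40, 9/40)

Since both coordinate triples sum to 1, the midpoint's barycentrics are the componentwise average.
(3/5+1/2)/2 = 11/20; similarly 9/40 and 9/40.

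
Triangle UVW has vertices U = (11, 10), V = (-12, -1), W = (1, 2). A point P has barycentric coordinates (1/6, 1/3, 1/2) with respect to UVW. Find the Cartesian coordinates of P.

(-5/3, 7/3)

P = (1/6)·U + (1/3)·V + (1/2)·W.
x-coordinate: (1/6)·11 + (1/3)·(-12) + (1/2)·1 = -5/3.
y-coordinate: (1/6)·10 + (1/3)·(-1) + (1/2)·2 = 7/3.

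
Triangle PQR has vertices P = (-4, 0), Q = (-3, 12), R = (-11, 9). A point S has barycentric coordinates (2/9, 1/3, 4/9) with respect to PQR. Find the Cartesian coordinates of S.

(-61/9, 8)

S = (2/9)·P + (1/3)·Q + (4/9)·R.
x-coordinate: (2/9)·(-4) + (1/3)·(-3) + (4/9)·(-11) = -61/9.
y-coordinate: (2/9)·0 + (1/3)·12 + (4/9)·9 = 8.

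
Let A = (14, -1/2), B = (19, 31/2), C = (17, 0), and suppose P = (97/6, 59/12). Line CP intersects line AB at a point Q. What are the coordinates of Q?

Barycentric coordinates of P with respect to ABC: (1/2, 1/3, 1/6).
On side AB the C-coordinate is zero; dropping P's C-weight 1/6 and renormalizing the remaining 1/2 : 1/3 gives weights 3/5, 2/5 on A, B.
Q = (3/5)·(14, -1/2) + (2/5)·(19, 31/2) = (16, 59/10).

(16, 59/10)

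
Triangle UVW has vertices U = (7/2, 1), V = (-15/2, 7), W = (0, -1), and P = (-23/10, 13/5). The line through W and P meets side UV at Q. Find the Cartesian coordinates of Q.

Barycentric coordinates of P with respect to UVW: (1/5, 2/5, 2/5).
On side UV the W-coordinate is zero; dropping P's W-weight 2/5 and renormalizing the remaining 1/5 : 2/5 gives weights 1/3, 2/3 on U, V.
Q = (1/3)·(7/2, 1) + (2/3)·(-15/2, 7) = (-23/6, 5).

(-23/6, 5)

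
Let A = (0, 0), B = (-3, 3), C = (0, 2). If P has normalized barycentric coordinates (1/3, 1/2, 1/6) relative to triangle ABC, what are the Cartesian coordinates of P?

P = (1/3)·A + (1/2)·B + (1/6)·C.
x-coordinate: (1/3)·0 + (1/2)·(-3) + (1/6)·0 = -3/2.
y-coordinate: (1/3)·0 + (1/2)·3 + (1/6)·2 = 11/6.

(-3/2, 11/6)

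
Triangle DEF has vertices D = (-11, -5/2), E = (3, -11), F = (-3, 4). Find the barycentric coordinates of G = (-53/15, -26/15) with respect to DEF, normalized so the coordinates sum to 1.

(4/15, 4/15, 7/15)

Signed area of the reference triangle: [DEF] = ½·((-11)·(-11−4) + 3·(4−(-5/2)) + (-3)·(-5/2−(-11))) = ½·(165 + 39/2 − 51/2) = 159/2.
[GEF] = ½·((-53/15)·(-11−4) + 3·(4−(-26/15)) + (-3)·(-26/15−(-11))) = ½·(53 + 86/5 − 139/5) = 106/5, so the D-coordinate is (106/5)/(159/2) = 4/15.
[DGF] = ½·((-11)·(-26/15−4) + (-53/15)·(4−(-5/2)) + (-3)·(-5/2−(-26/15))) = ½·(946/15 − 689/30 + 23/10) = 106/5, so the E-coordinate is 4/15.
[DEG] = ½·((-11)·(-11−(-26/15)) + 3·(-26/15−(-5/2)) + (-53/15)·(-5/2−(-11))) = ½·(1529/15 + 23/10 − 901/30) = 371/10, so the F-coordinate is 7/15.
Check: 4/15 + 4/15 + 7/15 = 1.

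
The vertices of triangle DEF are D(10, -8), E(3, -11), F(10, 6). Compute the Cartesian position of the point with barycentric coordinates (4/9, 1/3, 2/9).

G = (4/9)·D + (1/3)·E + (2/9)·F.
x-coordinate: (4/9)·10 + (1/3)·3 + (2/9)·10 = 23/3.
y-coordinate: (4/9)·(-8) + (1/3)·(-11) + (2/9)·6 = -53/9.

(23/3, -53/9)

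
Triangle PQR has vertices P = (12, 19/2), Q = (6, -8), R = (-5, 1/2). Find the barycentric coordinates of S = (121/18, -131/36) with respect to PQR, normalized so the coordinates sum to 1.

(2/9, 13/18, 1/18)

Signed area of the reference triangle: [PQR] = ½·(12·(-8−(1/2)) + 6·(1/2−(19/2)) + (-5)·(19/2−(-8))) = ½·(-102 − 54 − 175/2) = -487/4.
[SQR] = ½·((121/18)·(-8−(1/2)) + 6·(1/2−(-131/36)) + (-5)·(-131/36−(-8))) = ½·(-2057/36 + 149/6 − 785/36) = -487/18, so the P-coordinate is (-487/18)/(-487/4) = 2/9.
[PSR] = ½·(12·(-131/36−(1/2)) + (121/18)·(1/2−(19/2)) + (-5)·(19/2−(-131/36))) = ½·(-149/3 − 121/2 − 2365/36) = -6331/72, so the Q-coordinate is 13/18.
[PQS] = ½·(12·(-8−(-131/36)) + 6·(-131/36−(19/2)) + (121/18)·(19/2−(-8))) = ½·(-157/3 − 473/6 + 4235/36) = -487/72, so the R-coordinate is 1/18.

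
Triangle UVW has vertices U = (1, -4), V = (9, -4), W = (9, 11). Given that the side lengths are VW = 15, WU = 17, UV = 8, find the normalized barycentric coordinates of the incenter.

(3/8, 17/40, 1/5)

The incenter has barycentric coordinates proportional to the opposite side lengths: (15 : 17 : 8).
Normalizing by 15+17+8 = 40 gives (3/8, 17/40, 1/5).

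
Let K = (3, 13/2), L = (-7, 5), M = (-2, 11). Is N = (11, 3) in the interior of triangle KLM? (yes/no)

no

Barycentric coordinates of N: (236/105, -37/105, -94/105).
The three coordinates are positive, negative, negative; a point is interior exactly when all three are positive.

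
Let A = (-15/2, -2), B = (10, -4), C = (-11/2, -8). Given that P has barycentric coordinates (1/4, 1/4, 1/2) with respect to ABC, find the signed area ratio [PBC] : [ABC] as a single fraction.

The signed ratio [PBC]/[ABC] equals the barycentric coordinate of P at vertex A, which is 1/4.

1/4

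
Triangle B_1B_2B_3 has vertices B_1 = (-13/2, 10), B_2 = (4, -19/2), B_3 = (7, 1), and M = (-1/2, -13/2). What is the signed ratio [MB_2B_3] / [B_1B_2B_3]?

1/3

[B_1B_2B_3] = ½·((-13/2)·(-19/2−1) + 4·(1−10) + 7·(10−(-19/2))) = ½·(273/4 − 36 + 273/2) = 675/8.
[MB_2B_3] = ½·((-1/2)·(-19/2−1) + 4·(1−(-13/2)) + 7·(-13/2−(-19/2))) = ½·(21/4 + 30 + 21) = 225/8, so the ratio is (225/8)/(675/8) = 1/3.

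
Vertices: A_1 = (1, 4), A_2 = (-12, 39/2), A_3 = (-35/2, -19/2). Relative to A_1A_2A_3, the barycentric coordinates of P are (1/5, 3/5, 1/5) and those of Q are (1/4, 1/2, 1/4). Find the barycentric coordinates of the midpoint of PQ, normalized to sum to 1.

Since both coordinate triples sum to 1, the midpoint's barycentrics are the componentwise average.
(1/5+1/4)/2 = 9/40; similarly 11/20 and 9/40.

(9/40, 11/20, 9/40)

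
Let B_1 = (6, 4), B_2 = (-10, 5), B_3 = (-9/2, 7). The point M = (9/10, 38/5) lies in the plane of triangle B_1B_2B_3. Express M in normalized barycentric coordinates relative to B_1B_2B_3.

Signed area of the reference triangle: [B_1B_2B_3] = ½·(6·(5−7) + (-10)·(7−4) + (-9/2)·(4−5)) = ½·(-12 − 30 + 9/2) = -75/4.
[MB_2B_3] = ½·((9/10)·(5−7) + (-10)·(7−(38/5)) + (-9/2)·(38/5−5)) = ½·(-9/5 + 6 − 117/10) = -15/4, so the B_1-coordinate is (-15/4)/(-75/4) = 1/5.
[B_1MB_3] = ½·(6·(38/5−7) + (9/10)·(7−4) + (-9/2)·(4−(38/5))) = ½·(18/5 + 27/10 + 81/5) = 45/4, so the B_2-coordinate is -3/5.
[B_1B_2M] = ½·(6·(5−(38/5)) + (-10)·(38/5−4) + (9/10)·(4−5)) = ½·(-78/5 − 36 − 9/10) = -105/4, so the B_3-coordinate is 7/5.
Check: 1/5 − 3/5 + 7/5 = 1.

(1/5, -3/5, 7/5)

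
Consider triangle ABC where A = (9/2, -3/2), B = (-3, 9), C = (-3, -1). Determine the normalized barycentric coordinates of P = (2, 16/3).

Signed area of the reference triangle: [ABC] = ½·((9/2)·(9−(-1)) + (-3)·(-1−(-3/2)) + (-3)·(-3/2−9)) = ½·(45 − 3/2 + 63/2) = 75/2.
[PBC] = ½·(2·(9−(-1)) + (-3)·(-1−(16/3)) + (-3)·(16/3−9)) = ½·(20 + 19 + 11) = 25, so the A-coordinate is 25/(75/2) = 2/3.
[APC] = ½·((9/2)·(16/3−(-1)) + 2·(-1−(-3/2)) + (-3)·(-3/2−(16/3))) = ½·(57/2 + 1 + 41/2) = 25, so the B-coordinate is 2/3.
[ABP] = ½·((9/2)·(9−(16/3)) + (-3)·(16/3−(-3/2)) + 2·(-3/2−9)) = ½·(33/2 − 41/2 − 21) = -25/2, so the C-coordinate is -1/3.

(2/3, 2/3, -1/3)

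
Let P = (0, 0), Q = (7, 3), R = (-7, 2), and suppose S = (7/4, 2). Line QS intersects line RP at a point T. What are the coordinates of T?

(-7/2, 1)

Barycentric coordinates of S with respect to PQR: (1/4, 1/2, 1/4).
On side RP the Q-coordinate is zero; dropping S's Q-weight 1/2 and renormalizing the remaining 1/4 : 1/4 gives weights 1/2, 1/2 on R, P.
T = (1/2)·(-7, 2) + (1/2)·(0, 0) = (-7/2, 1).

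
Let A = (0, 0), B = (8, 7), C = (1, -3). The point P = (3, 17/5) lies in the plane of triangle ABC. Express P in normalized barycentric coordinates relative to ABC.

Signed area of the reference triangle: [ABC] = ½·(0·(7−(-3)) + 8·(-3−0) + 1·(0−7)) = ½·(0 − 24 − 7) = -31/2.
[PBC] = ½·(3·(7−(-3)) + 8·(-3−(17/5)) + 1·(17/5−7)) = ½·(30 − 256/5 − 18/5) = -62/5, so the A-coordinate is (-62/5)/(-31/2) = 4/5.
[APC] = ½·(0·(17/5−(-3)) + 3·(-3−0) + 1·(0−(17/5))) = ½·(0 − 9 − 17/5) = -31/5, so the B-coordinate is 2/5.
[ABP] = ½·(0·(7−(17/5)) + 8·(17/5−0) + 3·(0−7)) = ½·(0 + 136/5 − 21) = 31/10, so the C-coordinate is -1/5.

(4/5, 2/5, -1/5)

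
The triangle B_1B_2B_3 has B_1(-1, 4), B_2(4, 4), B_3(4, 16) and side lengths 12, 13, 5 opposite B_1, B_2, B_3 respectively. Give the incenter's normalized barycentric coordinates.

The incenter has barycentric coordinates proportional to the opposite side lengths: (12 : 13 : 5).
Normalizing by 12+13+5 = 30 gives (2/5, 13/30, 1/6).

(2/5, 13/30, 1/6)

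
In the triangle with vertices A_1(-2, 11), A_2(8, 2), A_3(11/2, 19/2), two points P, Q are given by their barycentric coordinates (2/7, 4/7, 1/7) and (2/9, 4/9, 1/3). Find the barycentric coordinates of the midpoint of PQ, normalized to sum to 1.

(16/63, 32/63, 5/21)

Since both coordinate triples sum to 1, the midpoint's barycentrics are the componentwise average.
(2/7+2/9)/2 = 16/63; similarly 32/63 and 5/21.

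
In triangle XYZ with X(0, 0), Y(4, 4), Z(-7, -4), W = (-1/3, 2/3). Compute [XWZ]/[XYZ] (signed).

[XYZ] = ½·(0·(4−(-4)) + 4·(-4−0) + (-7)·(0−4)) = ½·(0 − 16 + 28) = 6.
[XWZ] = ½·(0·(2/3−(-4)) + (-1/3)·(-4−0) + (-7)·(0−(2/3))) = ½·(0 + 4/3 + 14/3) = 3, so the ratio is 3/6 = 1/2.

1/2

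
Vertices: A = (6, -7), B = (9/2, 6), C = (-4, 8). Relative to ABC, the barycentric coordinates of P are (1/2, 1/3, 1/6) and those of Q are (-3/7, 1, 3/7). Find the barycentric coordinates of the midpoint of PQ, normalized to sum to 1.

(1/28, 2/3, 25/84)

Since both coordinate triples sum to 1, the midpoint's barycentrics are the componentwise average.
(1/2+-3/7)/2 = 1/28; similarly 2/3 and 25/84.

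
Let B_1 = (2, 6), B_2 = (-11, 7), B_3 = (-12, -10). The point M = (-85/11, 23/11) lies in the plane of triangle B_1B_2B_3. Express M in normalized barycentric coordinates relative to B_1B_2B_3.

(3/11, 5/11, 3/11)

Signed area of the reference triangle: [B_1B_2B_3] = ½·(2·(7−(-10)) + (-11)·(-10−6) + (-12)·(6−7)) = ½·(34 + 176 + 12) = 111.
[MB_2B_3] = ½·((-85/11)·(7−(-10)) + (-11)·(-10−(23/11)) + (-12)·(23/11−7)) = ½·(-1445/11 + 133 + 648/11) = 333/11, so the B_1-coordinate is (333/11)/111 = 3/11.
[B_1MB_3] = ½·(2·(23/11−(-10)) + (-85/11)·(-10−6) + (-12)·(6−(23/11))) = ½·(266/11 + 1360/11 − 516/11) = 555/11, so the B_2-coordinate is 5/11.
[B_1B_2M] = ½·(2·(7−(23/11)) + (-11)·(23/11−6) + (-85/11)·(6−7)) = ½·(108/11 + 43 + 85/11) = 333/11, so the B_3-coordinate is 3/11.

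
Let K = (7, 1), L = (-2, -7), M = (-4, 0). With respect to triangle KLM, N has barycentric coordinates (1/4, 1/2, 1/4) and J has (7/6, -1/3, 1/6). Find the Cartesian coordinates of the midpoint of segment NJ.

Barycentric coordinates of the midpoint are the average: (17/24, 1/12, 5/24).
Converting: (17/24)·K + (1/12)·L + (5/24)·M = (95/24, 1/8).

(95/24, 1/8)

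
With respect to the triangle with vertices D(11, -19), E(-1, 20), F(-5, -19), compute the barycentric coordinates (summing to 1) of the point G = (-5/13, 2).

(2/13, 7/13, 4/13)

Signed area of the reference triangle: [DEF] = ½·(11·(20−(-19)) + (-1)·(-19−(-19)) + (-5)·(-19−20)) = ½·(429 + 0 + 195) = 312.
[GEF] = ½·((-5/13)·(20−(-19)) + (-1)·(-19−2) + (-5)·(2−20)) = ½·(-15 + 21 + 90) = 48, so the D-coordinate is 48/312 = 2/13.
[DGF] = ½·(11·(2−(-19)) + (-5/13)·(-19−(-19)) + (-5)·(-19−2)) = ½·(231 + 0 + 105) = 168, so the E-coordinate is 7/13.
[DEG] = ½·(11·(20−2) + (-1)·(2−(-19)) + (-5/13)·(-19−20)) = ½·(198 − 21 + 15) = 96, so the F-coordinate is 4/13.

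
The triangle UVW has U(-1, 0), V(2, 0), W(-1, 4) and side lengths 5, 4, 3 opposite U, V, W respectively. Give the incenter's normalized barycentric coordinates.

The incenter has barycentric coordinates proportional to the opposite side lengths: (5 : 4 : 3).
Normalizing by 5+4+3 = 12 gives (5/12, 1/3, 1/4).

(5/12, 1/3, 1/4)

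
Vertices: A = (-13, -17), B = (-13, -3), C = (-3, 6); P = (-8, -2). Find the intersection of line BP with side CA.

Barycentric coordinates of P with respect to ABC: (1/4, 1/4, 1/2).
On side CA the B-coordinate is zero; dropping P's B-weight 1/4 and renormalizing the remaining 1/2 : 1/4 gives weights 2/3, 1/3 on C, A.
Q = (2/3)·(-3, 6) + (1/3)·(-13, -17) = (-19/3, -5/3).

(-19/3, -5/3)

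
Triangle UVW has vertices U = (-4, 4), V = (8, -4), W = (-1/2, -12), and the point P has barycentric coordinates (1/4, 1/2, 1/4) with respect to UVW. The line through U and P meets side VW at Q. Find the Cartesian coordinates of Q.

Line UP meets VW where the U-coordinate vanishes; zeroing P's U-weight and renormalizing leaves V, W-weights 1/2 : 1/4 → (2/3, 1/3).
So Q = (2/3)·V + (1/3)·W = (31/6, -20/3).

(31/6, -20/3)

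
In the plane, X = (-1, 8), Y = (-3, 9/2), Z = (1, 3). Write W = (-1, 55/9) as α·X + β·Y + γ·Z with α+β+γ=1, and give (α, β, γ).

(5/9, 2/9, 2/9)

Signed area of the reference triangle: [XYZ] = ½·((-1)·(9/2−3) + (-3)·(3−8) + 1·(8−(9/2))) = ½·(-3/2 + 15 + 7/2) = 17/2.
[WYZ] = ½·((-1)·(9/2−3) + (-3)·(3−(55/9)) + 1·(55/9−(9/2))) = ½·(-3/2 + 28/3 + 29/18) = 85/18, so the X-coordinate is (85/18)/(17/2) = 5/9.
[XWZ] = ½·((-1)·(55/9−3) + (-1)·(3−8) + 1·(8−(55/9))) = ½·(-28/9 + 5 + 17/9) = 17/9, so the Y-coordinate is 2/9.
[XYW] = ½·((-1)·(9/2−(55/9)) + (-3)·(55/9−8) + (-1)·(8−(9/2))) = ½·(29/18 + 17/3 − 7/2) = 17/9, so the Z-coordinate is 2/9.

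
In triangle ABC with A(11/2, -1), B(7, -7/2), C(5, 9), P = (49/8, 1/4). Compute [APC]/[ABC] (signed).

1/2

[ABC] = ½·((11/2)·(-7/2−9) + 7·(9−(-1)) + 5·(-1−(-7/2))) = ½·(-275/4 + 70 + 25/2) = 55/8.
[APC] = ½·((11/2)·(1/4−9) + (49/8)·(9−(-1)) + 5·(-1−(1/4))) = ½·(-385/8 + 245/4 − 25/4) = 55/16, so the ratio is (55/16)/(55/8) = 1/2.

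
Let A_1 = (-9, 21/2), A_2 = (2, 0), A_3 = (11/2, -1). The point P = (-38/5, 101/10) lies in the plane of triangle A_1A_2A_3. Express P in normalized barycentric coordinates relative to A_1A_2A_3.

(1, -2/5, 2/5)

Signed area of the reference triangle: [A_1A_2A_3] = ½·((-9)·(0−(-1)) + 2·(-1−(21/2)) + (11/2)·(21/2−0)) = ½·(-9 − 23 + 231/4) = 103/8.
[PA_2A_3] = ½·((-38/5)·(0−(-1)) + 2·(-1−(101/10)) + (11/2)·(101/10−0)) = ½·(-38/5 − 111/5 + 1111/20) = 103/8, so the A_1-coordinate is (103/8)/(103/8) = 1.
[A_1PA_3] = ½·((-9)·(101/10−(-1)) + (-38/5)·(-1−(21/2)) + (11/2)·(21/2−(101/10))) = ½·(-999/10 + 437/5 + 11/5) = -103/20, so the A_2-coordinate is -2/5.
[A_1A_2P] = ½·((-9)·(0−(101/10)) + 2·(101/10−(21/2)) + (-38/5)·(21/2−0)) = ½·(909/10 − 4/5 − 399/5) = 103/20, so the A_3-coordinate is 2/5.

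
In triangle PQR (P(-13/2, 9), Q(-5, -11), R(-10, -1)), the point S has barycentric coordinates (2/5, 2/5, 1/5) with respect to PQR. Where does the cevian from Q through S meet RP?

Line QS meets RP where the Q-coordinate vanishes; zeroing S's Q-weight and renormalizing leaves R, P-weights 1/5 : 2/5 → (1/3, 2/3).
So T = (1/3)·R + (2/3)·P = (-23/3, 17/3).

(-23/3, 17/3)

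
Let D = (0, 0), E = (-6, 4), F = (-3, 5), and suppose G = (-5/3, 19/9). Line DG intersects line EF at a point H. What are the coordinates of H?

Barycentric coordinates of G with respect to DEF: (5/9, 1/9, 1/3).
On side EF the D-coordinate is zero; dropping G's D-weight 5/9 and renormalizing the remaining 1/9 : 1/3 gives weights 1/4, 3/4 on E, F.
H = (1/4)·(-6, 4) + (3/4)·(-3, 5) = (-15/4, 19/4).

(-15/4, 19/4)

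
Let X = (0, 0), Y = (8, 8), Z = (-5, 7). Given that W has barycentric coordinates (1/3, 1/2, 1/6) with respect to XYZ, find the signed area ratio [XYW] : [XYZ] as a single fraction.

The signed ratio [XYW]/[XYZ] equals the barycentric coordinate of W at vertex Z, which is 1/6.

1/6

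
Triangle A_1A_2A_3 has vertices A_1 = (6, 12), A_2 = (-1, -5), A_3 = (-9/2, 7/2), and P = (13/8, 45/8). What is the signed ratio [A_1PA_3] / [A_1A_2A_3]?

[A_1A_2A_3] = ½·(6·(-5−(7/2)) + (-1)·(7/2−12) + (-9/2)·(12−(-5))) = ½·(-51 + 17/2 − 153/2) = -119/2.
[A_1PA_3] = ½·(6·(45/8−(7/2)) + (13/8)·(7/2−12) + (-9/2)·(12−(45/8))) = ½·(51/4 − 221/16 − 459/16) = -119/8, so the ratio is (-119/8)/(-119/2) = 1/4.

1/4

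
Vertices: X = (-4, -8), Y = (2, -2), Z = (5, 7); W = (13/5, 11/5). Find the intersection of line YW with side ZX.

(11/4, 13/4)

Barycentric coordinates of W with respect to XYZ: (1/5, 1/5, 3/5).
On side ZX the Y-coordinate is zero; dropping W's Y-weight 1/5 and renormalizing the remaining 3/5 : 1/5 gives weights 3/4, 1/4 on Z, X.
V = (3/4)·(5, 7) + (1/4)·(-4, -8) = (11/4, 13/4).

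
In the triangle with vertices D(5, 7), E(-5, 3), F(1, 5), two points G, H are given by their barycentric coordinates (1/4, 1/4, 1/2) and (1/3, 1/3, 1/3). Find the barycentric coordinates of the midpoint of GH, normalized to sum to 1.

Since both coordinate triples sum to 1, the midpoint's barycentrics are the componentwise average.
(1/4+1/3)/2 = 7/24; similarly 7/24 and 5/12.

(7/24, 7/24, 5/12)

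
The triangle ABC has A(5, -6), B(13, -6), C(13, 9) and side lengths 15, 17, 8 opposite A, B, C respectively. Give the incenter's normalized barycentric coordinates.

(3/8, 17/40, 1/5)

The incenter has barycentric coordinates proportional to the opposite side lengths: (15 : 17 : 8).
Normalizing by 15+17+8 = 40 gives (3/8, 17/40, 1/5).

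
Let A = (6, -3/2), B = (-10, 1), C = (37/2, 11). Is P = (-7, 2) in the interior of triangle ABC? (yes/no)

Barycentric coordinates of P: (6/925, 33/37, 94/925).
The three coordinates are positive, positive, positive; a point is interior exactly when all three are positive.

yes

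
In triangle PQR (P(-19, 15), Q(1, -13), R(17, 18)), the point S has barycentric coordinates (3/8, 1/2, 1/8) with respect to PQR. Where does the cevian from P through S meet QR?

Line PS meets QR where the P-coordinate vanishes; zeroing S's P-weight and renormalizing leaves Q, R-weights 1/2 : 1/8 → (4/5, 1/5).
So T = (4/5)·Q + (1/5)·R = (21/5, -34/5).

(21/5, -34/5)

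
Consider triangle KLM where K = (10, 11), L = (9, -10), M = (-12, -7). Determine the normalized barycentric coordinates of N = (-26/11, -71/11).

Signed area of the reference triangle: [KLM] = ½·(10·(-10−(-7)) + 9·(-7−11) + (-12)·(11−(-10))) = ½·(-30 − 162 − 252) = -222.
[NLM] = ½·((-26/11)·(-10−(-7)) + 9·(-7−(-71/11)) + (-12)·(-71/11−(-10))) = ½·(78/11 − 54/11 − 468/11) = -222/11, so the K-coordinate is (-222/11)/(-222) = 1/11.
[KNM] = ½·(10·(-71/11−(-7)) + (-26/11)·(-7−11) + (-12)·(11−(-71/11))) = ½·(60/11 + 468/11 − 2304/11) = -888/11, so the L-coordinate is 4/11.
[KLN] = ½·(10·(-10−(-71/11)) + 9·(-71/11−11) + (-26/11)·(11−(-10))) = ½·(-390/11 − 1728/11 − 546/11) = -1332/11, so the M-coordinate is 6/11.

(1/11, 4/11, 6/11)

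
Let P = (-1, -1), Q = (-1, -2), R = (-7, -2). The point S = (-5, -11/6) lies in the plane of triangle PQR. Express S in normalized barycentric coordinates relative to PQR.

(1/6, 1/6, 2/3)

Signed area of the reference triangle: [PQR] = ½·((-1)·(-2−(-2)) + (-1)·(-2−(-1)) + (-7)·(-1−(-2))) = ½·(0 + 1 − 7) = -3.
[SQR] = ½·((-5)·(-2−(-2)) + (-1)·(-2−(-11/6)) + (-7)·(-11/6−(-2))) = ½·(0 + 1/6 − 7/6) = -1/2, so the P-coordinate is (-1/2)/(-3) = 1/6.
[PSR] = ½·((-1)·(-11/6−(-2)) + (-5)·(-2−(-1)) + (-7)·(-1−(-11/6))) = ½·(-1/6 + 5 − 35/6) = -1/2, so the Q-coordinate is 1/6.
[PQS] = ½·((-1)·(-2−(-11/6)) + (-1)·(-11/6−(-1)) + (-5)·(-1−(-2))) = ½·(1/6 + 5/6 − 5) = -2, so the R-coordinate is 2/3.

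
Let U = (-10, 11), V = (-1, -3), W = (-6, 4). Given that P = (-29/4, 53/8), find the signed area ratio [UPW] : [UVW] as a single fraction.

[UVW] = ½·((-10)·(-3−4) + (-1)·(4−11) + (-6)·(11−(-3))) = ½·(70 + 7 − 84) = -7/2.
[UPW] = ½·((-10)·(53/8−4) + (-29/4)·(4−11) + (-6)·(11−(53/8))) = ½·(-105/4 + 203/4 − 105/4) = -7/8, so the ratio is (-7/8)/(-7/2) = 1/4.

1/4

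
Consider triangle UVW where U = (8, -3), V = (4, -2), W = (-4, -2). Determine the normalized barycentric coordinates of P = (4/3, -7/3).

Signed area of the reference triangle: [UVW] = ½·(8·(-2−(-2)) + 4·(-2−(-3)) + (-4)·(-3−(-2))) = ½·(0 + 4 + 4) = 4.
[PVW] = ½·((4/3)·(-2−(-2)) + 4·(-2−(-7/3)) + (-4)·(-7/3−(-2))) = ½·(0 + 4/3 + 4/3) = 4/3, so the U-coordinate is (4/3)/4 = 1/3.
[UPW] = ½·(8·(-7/3−(-2)) + (4/3)·(-2−(-3)) + (-4)·(-3−(-7/3))) = ½·(-8/3 + 4/3 + 8/3) = 2/3, so the V-coordinate is 1/6.
[UVP] = ½·(8·(-2−(-7/3)) + 4·(-7/3−(-3)) + (4/3)·(-3−(-2))) = ½·(8/3 + 8/3 − 4/3) = 2, so the W-coordinate is 1/2.
Check: 1/3 + 1/6 + 1/2 = 1.

(1/3, 1/6, 1/2)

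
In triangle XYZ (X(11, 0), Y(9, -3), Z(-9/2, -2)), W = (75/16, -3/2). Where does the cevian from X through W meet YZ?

(9/10, -12/5)

Barycentric coordinates of W with respect to XYZ: (3/8, 1/4, 3/8).
On side YZ the X-coordinate is zero; dropping W's X-weight 3/8 and renormalizing the remaining 1/4 : 3/8 gives weights 2/5, 3/5 on Y, Z.
V = (2/5)·(9, -3) + (3/5)·(-9/2, -2) = (9/10, -12/5).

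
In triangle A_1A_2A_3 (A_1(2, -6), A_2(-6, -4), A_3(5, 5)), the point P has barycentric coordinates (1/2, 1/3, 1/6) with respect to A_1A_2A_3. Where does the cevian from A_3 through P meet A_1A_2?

(-6/5, -26/5)

Line A_3P meets A_1A_2 where the A_3-coordinate vanishes; zeroing P's A_3-weight and renormalizing leaves A_1, A_2-weights 1/2 : 1/3 → (3/5, 2/5).
So Q = (3/5)·A_1 + (2/5)·A_2 = (-6/5, -26/5).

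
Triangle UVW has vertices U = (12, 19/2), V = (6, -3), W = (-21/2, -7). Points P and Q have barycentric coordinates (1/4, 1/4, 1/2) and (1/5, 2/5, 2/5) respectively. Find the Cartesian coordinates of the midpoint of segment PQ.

(-3/40, -159/80)

Barycentric coordinates of the midpoint are the average: (9/40, 13/40, 9/20).
Converting: (9/40)·U + (13/40)·V + (9/20)·W = (-3/40, -159/80).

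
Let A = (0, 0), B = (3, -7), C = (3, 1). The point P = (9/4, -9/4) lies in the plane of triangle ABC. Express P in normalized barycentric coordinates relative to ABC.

Signed area of the reference triangle: [ABC] = ½·(0·(-7−1) + 3·(1−0) + 3·(0−(-7))) = ½·(0 + 3 + 21) = 12.
[PBC] = ½·((9/4)·(-7−1) + 3·(1−(-9/4)) + 3·(-9/4−(-7))) = ½·(-18 + 39/4 + 57/4) = 3, so the A-coordinate is 3/12 = 1/4.
[APC] = ½·(0·(-9/4−1) + (9/4)·(1−0) + 3·(0−(-9/4))) = ½·(0 + 9/4 + 27/4) = 9/2, so the B-coordinate is 3/8.
[ABP] = ½·(0·(-7−(-9/4)) + 3·(-9/4−0) + (9/4)·(0−(-7))) = ½·(0 − 27/4 + 63/4) = 9/2, so the C-coordinate is 3/8.

(1/4, 3/8, 3/8)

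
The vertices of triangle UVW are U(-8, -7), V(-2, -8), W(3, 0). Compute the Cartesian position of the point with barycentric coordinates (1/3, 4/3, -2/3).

P = (1/3)·U + (4/3)·V + (-2/3)·W.
x-coordinate: (1/3)·(-8) + (4/3)·(-2) + (-2/3)·3 = -22/3.
y-coordinate: (1/3)·(-7) + (4/3)·(-8) + (-2/3)·0 = -13.

(-22/3, -13)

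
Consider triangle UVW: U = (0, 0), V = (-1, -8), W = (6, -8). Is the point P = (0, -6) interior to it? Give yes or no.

Barycentric coordinates of P: (1/4, 9/14, 3/28).
The three coordinates are positive, positive, positive; a point is interior exactly when all three are positive.

yes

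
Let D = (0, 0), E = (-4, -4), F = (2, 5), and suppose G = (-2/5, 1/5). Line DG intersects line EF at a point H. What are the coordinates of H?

(-1, 1/2)

Barycentric coordinates of G with respect to DEF: (3/5, 1/5, 1/5).
On side EF the D-coordinate is zero; dropping G's D-weight 3/5 and renormalizing the remaining 1/5 : 1/5 gives weights 1/2, 1/2 on E, F.
H = (1/2)·(-4, -4) + (1/2)·(2, 5) = (-1, 1/2).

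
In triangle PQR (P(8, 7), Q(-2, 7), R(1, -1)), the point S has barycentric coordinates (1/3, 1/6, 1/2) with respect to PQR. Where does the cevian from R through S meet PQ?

Line RS meets PQ where the R-coordinate vanishes; zeroing S's R-weight and renormalizing leaves P, Q-weights 1/3 : 1/6 → (2/3, 1/3).
So T = (2/3)·P + (1/3)·Q = (14/3, 7).

(14/3, 7)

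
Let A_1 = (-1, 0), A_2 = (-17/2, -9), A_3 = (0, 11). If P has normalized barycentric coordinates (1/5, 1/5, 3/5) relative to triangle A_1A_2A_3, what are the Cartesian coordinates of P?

P = (1/5)·A_1 + (1/5)·A_2 + (3/5)·A_3.
x-coordinate: (1/5)·(-1) + (1/5)·(-17/2) + (3/5)·0 = -19/10.
y-coordinate: (1/5)·0 + (1/5)·(-9) + (3/5)·11 = 24/5.

(-19/10, 24/5)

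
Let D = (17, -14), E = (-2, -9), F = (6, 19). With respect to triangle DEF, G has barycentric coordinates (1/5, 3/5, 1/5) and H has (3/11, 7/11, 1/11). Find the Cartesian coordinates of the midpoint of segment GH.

Barycentric coordinates of the midpoint are the average: (13/55, 34/55, 8/55).
Converting: (13/55)·D + (34/55)·E + (8/55)·F = (201/55, -336/55).

(201/55, -336/55)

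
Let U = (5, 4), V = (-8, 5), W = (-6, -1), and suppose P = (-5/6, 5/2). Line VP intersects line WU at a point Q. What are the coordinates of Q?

Barycentric coordinates of P with respect to UVW: (1/2, 1/6, 1/3).
On side WU the V-coordinate is zero; dropping P's V-weight 1/6 and renormalizing the remaining 1/3 : 1/2 gives weights 2/5, 3/5 on W, U.
Q = (2/5)·(-6, -1) + (3/5)·(5, 4) = (3/5, 2).

(3/5, 2)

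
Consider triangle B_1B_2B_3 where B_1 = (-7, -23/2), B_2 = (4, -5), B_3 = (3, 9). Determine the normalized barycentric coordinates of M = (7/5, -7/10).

Signed area of the reference triangle: [B_1B_2B_3] = ½·((-7)·(-5−9) + 4·(9−(-23/2)) + 3·(-23/2−(-5))) = ½·(98 + 82 − 39/2) = 321/4.
[MB_2B_3] = ½·((7/5)·(-5−9) + 4·(9−(-7/10)) + 3·(-7/10−(-5))) = ½·(-98/5 + 194/5 + 129/10) = 321/20, so the B_1-coordinate is (321/20)/(321/4) = 1/5.
[B_1MB_3] = ½·((-7)·(-7/10−9) + (7/5)·(9−(-23/2)) + 3·(-23/2−(-7/10))) = ½·(679/10 + 287/10 − 162/5) = 321/10, so the B_2-coordinate is 2/5.
[B_1B_2M] = ½·((-7)·(-5−(-7/10)) + 4·(-7/10−(-23/2)) + (7/5)·(-23/2−(-5))) = ½·(301/10 + 216/5 − 91/10) = 321/10, so the B_3-coordinate is 2/5.
Check: 1/5 + 2/5 + 2/5 = 1.

(1/5, 2/5, 2/5)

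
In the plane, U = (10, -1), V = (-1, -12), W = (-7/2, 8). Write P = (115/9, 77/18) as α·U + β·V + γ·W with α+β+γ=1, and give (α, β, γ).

Signed area of the reference triangle: [UVW] = ½·(10·(-12−8) + (-1)·(8−(-1)) + (-7/2)·(-1−(-12))) = ½·(-200 − 9 − 77/2) = -495/4.
[PVW] = ½·((115/9)·(-12−8) + (-1)·(8−(77/18)) + (-7/2)·(77/18−(-12))) = ½·(-2300/9 − 67/18 − 2051/36) = -1265/8, so the U-coordinate is (-1265/8)/(-495/4) = 23/18.
[UPW] = ½·(10·(77/18−8) + (115/9)·(8−(-1)) + (-7/2)·(-1−(77/18))) = ½·(-335/9 + 115 + 665/36) = 385/8, so the V-coordinate is -7/18.
[UVP] = ½·(10·(-12−(77/18)) + (-1)·(77/18−(-1)) + (115/9)·(-1−(-12))) = ½·(-1465/9 − 95/18 + 1265/9) = -55/4, so the W-coordinate is 1/9.
Check: 23/18 − 7/18 + 1/9 = 1.

(23/18, -7/18, 1/9)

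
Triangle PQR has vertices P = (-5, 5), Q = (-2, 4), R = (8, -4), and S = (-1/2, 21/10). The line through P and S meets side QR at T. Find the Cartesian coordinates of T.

Barycentric coordinates of S with respect to PQR: (1/2, 1/5, 3/10).
On side QR the P-coordinate is zero; dropping S's P-weight 1/2 and renormalizing the remaining 1/5 : 3/10 gives weights 2/5, 3/5 on Q, R.
T = (2/5)·(-2, 4) + (3/5)·(8, -4) = (4, -4/5).

(4, -4/5)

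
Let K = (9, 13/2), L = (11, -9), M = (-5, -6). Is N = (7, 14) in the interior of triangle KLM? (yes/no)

Barycentric coordinates of N: (178/121, -65/121, 8/121).
The three coordinates are positive, negative, positive; a point is interior exactly when all three are positive.

no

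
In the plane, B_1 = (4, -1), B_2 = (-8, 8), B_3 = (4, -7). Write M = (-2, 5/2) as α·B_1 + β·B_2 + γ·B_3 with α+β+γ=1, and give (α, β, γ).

(1/3, 1/2, 1/6)

Signed area of the reference triangle: [B_1B_2B_3] = ½·(4·(8−(-7)) + (-8)·(-7−(-1)) + 4·(-1−8)) = ½·(60 + 48 − 36) = 36.
[MB_2B_3] = ½·((-2)·(8−(-7)) + (-8)·(-7−(5/2)) + 4·(5/2−8)) = ½·(-30 + 76 − 22) = 12, so the B_1-coordinate is 12/36 = 1/3.
[B_1MB_3] = ½·(4·(5/2−(-7)) + (-2)·(-7−(-1)) + 4·(-1−(5/2))) = ½·(38 + 12 − 14) = 18, so the B_2-coordinate is 1/2.
[B_1B_2M] = ½·(4·(8−(5/2)) + (-8)·(5/2−(-1)) + (-2)·(-1−8)) = ½·(22 − 28 + 18) = 6, so the B_3-coordinate is 1/6.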